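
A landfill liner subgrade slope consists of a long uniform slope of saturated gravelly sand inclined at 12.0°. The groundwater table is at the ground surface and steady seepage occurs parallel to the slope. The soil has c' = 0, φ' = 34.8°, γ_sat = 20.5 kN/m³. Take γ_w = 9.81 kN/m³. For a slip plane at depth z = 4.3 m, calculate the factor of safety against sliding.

With seepage parallel to the slope and the water table at the surface, the effective normal stress on the slip plane uses the buoyant unit weight γ' = γ_sat − γ_w while the driving shear stress uses γ_sat:
FS = [c' + γ' z cos²β tanφ'] / [γ_sat z sinβ cosβ]
(For c' = 0 this reduces to FS = (γ'/γ_sat)·tanφ'/tanβ.)
γ' = 20.5 − 9.81 = 10.69 kN/m³
Numerator = 0.0 + 10.69·4.3·cos²12.0°·tan34.8° = 0.0 + 10.69·4.3·0.9568·0.6950 = 30.567 kPa
Denominator = 20.5·4.3·sin12.0°·cos12.0° = 20.5·4.3·0.2079·0.9781 = 17.927 kPa
FS = 30.567 / 17.927 = 1.705

FS = 1.71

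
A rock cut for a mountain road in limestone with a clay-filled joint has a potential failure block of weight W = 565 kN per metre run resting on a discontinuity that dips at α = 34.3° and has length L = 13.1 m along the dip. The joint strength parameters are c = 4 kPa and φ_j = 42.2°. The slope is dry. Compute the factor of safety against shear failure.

FS = 1.49

Resolving the block weight along and normal to the plane and applying the Mohr–Coulomb strength on the joint:
N' = W cosα = 565·cos34.3° = 466.7 kN/m
Driving force T = W sinα = 565·sin34.3° = 318.4 kN/m
Resisting force R = c·L + N'·tanφ_j = 4·13.1 + 466.7·tan42.2° = 52.4 + 423.2 = 475.6 kN/m
FS = R / T = 475.6 / 318.4 = 1.494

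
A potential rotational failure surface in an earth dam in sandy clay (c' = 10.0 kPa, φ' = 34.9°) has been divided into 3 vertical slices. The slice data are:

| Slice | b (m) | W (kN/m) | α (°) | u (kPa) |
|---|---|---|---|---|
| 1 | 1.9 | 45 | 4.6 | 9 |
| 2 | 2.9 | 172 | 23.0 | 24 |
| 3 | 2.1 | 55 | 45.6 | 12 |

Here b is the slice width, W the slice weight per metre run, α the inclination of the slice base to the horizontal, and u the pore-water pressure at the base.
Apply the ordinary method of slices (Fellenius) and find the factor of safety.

Ordinary method of slices: FS = Σ[c'·Δl_i + (W_i cosα_i − u_i·Δl_i)·tanφ'] / Σ W_i sinα_i, with Δl_i = b_i / cosα_i.
Slice 1: Δl = 1.9/cos4.6° = 1.906 m; N'_1 = 45·cos4.6° − 9·1.906 = 27.7; c'Δl = 19.06; W sinα = 3.6
Slice 2: Δl = 2.9/cos23.0° = 3.150 m; N'_2 = 172·cos23.0° − 24·3.150 = 82.7; c'Δl = 31.50; W sinα = 67.2
Slice 3: Δl = 2.1/cos45.6° = 3.001 m; N'_3 = 55·cos45.6° − 12·3.001 = 2.5; c'Δl = 30.01; W sinα = 39.3
Σc'Δl = 80.6 kN/m; ΣN' = 112.9 kN/m; ΣW sinα = 110.1 kN/m
Resisting = 80.6 + 112.9·tan34.9° = 80.6 + 78.7 = 159.3 kN/m
FS = 159.3 / 110.1 = 1.447

FS = 1.45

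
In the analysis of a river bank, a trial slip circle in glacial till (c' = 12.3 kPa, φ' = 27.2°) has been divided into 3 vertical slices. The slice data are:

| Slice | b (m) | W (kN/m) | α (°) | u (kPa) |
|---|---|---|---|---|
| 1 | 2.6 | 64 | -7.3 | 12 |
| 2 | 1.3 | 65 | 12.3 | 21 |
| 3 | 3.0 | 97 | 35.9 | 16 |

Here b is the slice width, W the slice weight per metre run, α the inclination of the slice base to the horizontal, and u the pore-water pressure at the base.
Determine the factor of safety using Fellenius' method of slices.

FS = 2.22

Ordinary method of slices: FS = Σ[c'·Δl_i + (W_i cosα_i − u_i·Δl_i)·tanφ'] / Σ W_i sinα_i, with Δl_i = b_i / cosα_i.
Slice 1: Δl = 2.6/cos(-7.3°) = 2.621 m; N'_1 = 64·cos(-7.3°) − 12·2.621 = 32.0; c'Δl = 32.24; W sinα = -8.1
Slice 2: Δl = 1.3/cos12.3° = 1.331 m; N'_2 = 65·cos12.3° − 21·1.331 = 35.6; c'Δl = 16.37; W sinα = 13.8
Slice 3: Δl = 3.0/cos35.9° = 3.704 m; N'_3 = 97·cos35.9° − 16·3.704 = 19.3; c'Δl = 45.55; W sinα = 56.9
Σc'Δl = 94.2 kN/m; ΣN' = 86.9 kN/m; ΣW sinα = 62.6 kN/m
Resisting = 94.2 + 86.9·tan27.2° = 94.2 + 44.7 = 138.8 kN/m
FS = 138.8 / 62.6 = 2.218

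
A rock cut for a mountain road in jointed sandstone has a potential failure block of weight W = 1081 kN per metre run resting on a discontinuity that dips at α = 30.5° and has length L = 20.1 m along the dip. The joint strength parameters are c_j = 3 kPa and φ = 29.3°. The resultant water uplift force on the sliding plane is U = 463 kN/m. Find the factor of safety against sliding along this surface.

Resolving the block weight along and normal to the plane and applying the Mohr–Coulomb strength on the joint:
N' = W cosα − U = 1081·cos30.5° − 463 = 468.4 kN/m
Driving force T = W sinα = 1081·sin30.5° = 548.6 kN/m
Resisting force R = c_j·L + N'·tanφ = 3·20.1 + 468.4·tan29.3° = 60.3 + 262.9 = 323.2 kN/m
FS = R / T = 323.2 / 548.6 = 0.589

FS = 0.59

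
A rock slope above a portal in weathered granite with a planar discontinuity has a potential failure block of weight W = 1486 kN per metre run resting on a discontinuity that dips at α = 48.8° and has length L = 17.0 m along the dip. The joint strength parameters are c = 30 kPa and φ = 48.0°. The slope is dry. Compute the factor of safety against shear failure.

Resolving the block weight along and normal to the plane and applying the Mohr–Coulomb strength on the joint:
N' = W cosα = 1486·cos48.8° = 978.8 kN/m
Driving force T = W sinα = 1486·sin48.8° = 1118.1 kN/m
Resisting force R = c·L + N'·tanφ = 30·17.0 + 978.8·tan48.0° = 510.0 + 1087.1 = 1597.1 kN/m
FS = R / T = 1597.1 / 1118.1 = 1.428

FS = 1.43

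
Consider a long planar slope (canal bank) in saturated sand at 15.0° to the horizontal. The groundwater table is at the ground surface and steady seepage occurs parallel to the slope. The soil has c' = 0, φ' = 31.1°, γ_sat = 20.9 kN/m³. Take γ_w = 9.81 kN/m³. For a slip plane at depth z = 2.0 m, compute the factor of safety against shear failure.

With seepage parallel to the slope and the water table at the surface, the effective normal stress on the slip plane uses the buoyant unit weight γ' = γ_sat − γ_w while the driving shear stress uses γ_sat:
FS = [c' + γ' z cos²β tanφ'] / [γ_sat z sinβ cosβ]
(For c' = 0 this reduces to FS = (γ'/γ_sat)·tanφ'/tanβ.)
γ' = 20.9 − 9.81 = 11.09 kN/m³
Numerator = 0.0 + 11.09·2.0·cos²15.0°·tan31.1° = 0.0 + 11.09·2.0·0.9330·0.6032 = 12.484 kPa
Denominator = 20.9·2.0·sin15.0°·cos15.0° = 20.9·2.0·0.2588·0.9659 = 10.450 kPa
FS = 12.484 / 10.450 = 1.195

FS = 1.19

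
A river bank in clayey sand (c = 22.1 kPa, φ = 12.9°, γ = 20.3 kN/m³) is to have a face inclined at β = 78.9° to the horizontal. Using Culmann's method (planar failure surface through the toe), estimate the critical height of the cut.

Culmann's analysis gives the critical failure plane at α_cr = (β + φ)/2 = (78.9 + 12.9)/2 = 45.9°, and the critical height
H_c = (4c/γ) · sinβ cosφ / [1 − cos(β − φ)]
    = (4·22.1/20.3) · sin78.9°·cos12.9° / [1 − cos(66.0°)]
    = 4.355 · 0.9813·0.9748 / [1 − 0.4067]
    = 4.355 · 0.9565 / 0.5933
    = 7.02 m

H_c = 7.02 m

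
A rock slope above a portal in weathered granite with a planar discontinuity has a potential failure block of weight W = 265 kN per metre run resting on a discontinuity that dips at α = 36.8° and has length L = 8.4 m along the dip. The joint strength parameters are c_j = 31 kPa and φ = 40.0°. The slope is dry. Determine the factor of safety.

Resolving the block weight along and normal to the plane and applying the Mohr–Coulomb strength on the joint:
N' = W cosα = 265·cos36.8° = 212.2 kN/m
Driving force T = W sinα = 265·sin36.8° = 158.7 kN/m
Resisting force R = c_j·L + N'·tanφ = 31·8.4 + 212.2·tan40.0° = 260.4 + 178.1 = 438.5 kN/m
FS = R / T = 438.5 / 158.7 = 2.762

FS = 2.76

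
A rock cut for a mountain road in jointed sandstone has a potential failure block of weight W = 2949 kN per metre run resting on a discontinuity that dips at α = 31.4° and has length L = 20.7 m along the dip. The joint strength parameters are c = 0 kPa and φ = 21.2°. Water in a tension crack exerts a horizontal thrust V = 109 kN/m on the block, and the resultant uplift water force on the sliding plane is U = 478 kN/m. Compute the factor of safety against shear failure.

FS = 0.47

Resolving the block weight along and normal to the plane and applying the Mohr–Coulomb strength on the joint:
N' = W cosα − U − V sinα = 2949·cos31.4° − 478 − 109·sin31.4° = 1982.3 kN/m
Driving force T = W sinα + V cosα = 2949·sin31.4° + 109·cos31.4° = 1629.5 kN/m
Resisting force R = c·L + N'·tanφ = 0·20.7 + 1982.3·tan21.2° = 0.0 + 768.9 = 768.9 kN/m
FS = R / T = 768.9 / 1629.5 = 0.472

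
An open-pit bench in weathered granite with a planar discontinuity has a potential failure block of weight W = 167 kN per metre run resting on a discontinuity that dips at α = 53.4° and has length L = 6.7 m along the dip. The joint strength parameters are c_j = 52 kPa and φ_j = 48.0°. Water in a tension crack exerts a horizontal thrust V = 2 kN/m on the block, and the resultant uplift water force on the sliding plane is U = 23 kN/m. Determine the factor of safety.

FS = 3.19

Resolving the block weight along and normal to the plane and applying the Mohr–Coulomb strength on the joint:
N' = W cosα − U − V sinα = 167·cos53.4° − 23 − 2·sin53.4° = 75.0 kN/m
Driving force T = W sinα + V cosα = 167·sin53.4° + 2·cos53.4° = 135.3 kN/m
Resisting force R = c_j·L + N'·tanφ_j = 52·6.7 + 75.0·tan48.0° = 348.4 + 83.3 = 431.7 kN/m
FS = R / T = 431.7 / 135.3 = 3.191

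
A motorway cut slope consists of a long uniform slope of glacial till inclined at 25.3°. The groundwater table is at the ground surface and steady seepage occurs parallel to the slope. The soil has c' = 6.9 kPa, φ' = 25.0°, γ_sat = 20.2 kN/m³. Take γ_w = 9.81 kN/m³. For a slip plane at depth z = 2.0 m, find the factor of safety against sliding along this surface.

FS = 0.95

With seepage parallel to the slope and the water table at the surface, the effective normal stress on the slip plane uses the buoyant unit weight γ' = γ_sat − γ_w while the driving shear stress uses γ_sat:
FS = [c' + γ' z cos²β tanφ'] / [γ_sat z sinβ cosβ]
γ' = 20.2 − 9.81 = 10.39 kN/m³
Numerator = 6.9 + 10.39·2.0·cos²25.3°·tan25.0° = 6.9 + 10.39·2.0·0.8174·0.4663 = 14.820 kPa
Denominator = 20.2·2.0·sin25.3°·cos25.3° = 20.2·2.0·0.4274·0.9041 = 15.609 kPa
FS = 14.820 / 15.609 = 0.949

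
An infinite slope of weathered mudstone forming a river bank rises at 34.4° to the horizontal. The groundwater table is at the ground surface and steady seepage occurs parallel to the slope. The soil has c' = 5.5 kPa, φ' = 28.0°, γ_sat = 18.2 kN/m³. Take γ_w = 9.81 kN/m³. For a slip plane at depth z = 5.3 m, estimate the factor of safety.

FS = 0.48

With seepage parallel to the slope and the water table at the surface, the effective normal stress on the slip plane uses the buoyant unit weight γ' = γ_sat − γ_w while the driving shear stress uses γ_sat:
FS = [c' + γ' z cos²β tanφ'] / [γ_sat z sinβ cosβ]
γ' = 18.2 − 9.81 = 8.39 kN/m³
Numerator = 5.5 + 8.39·5.3·cos²34.4°·tan28.0° = 5.5 + 8.39·5.3·0.6808·0.5317 = 21.597 kPa
Denominator = 18.2·5.3·sin34.4°·cos34.4° = 18.2·5.3·0.5650·0.8251 = 44.966 kPa
FS = 21.597 / 44.966 = 0.480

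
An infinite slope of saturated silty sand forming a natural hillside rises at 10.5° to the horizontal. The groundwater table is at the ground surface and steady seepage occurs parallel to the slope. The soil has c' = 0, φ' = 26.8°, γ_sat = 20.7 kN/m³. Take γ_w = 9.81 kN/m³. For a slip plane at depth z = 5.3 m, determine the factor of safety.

With seepage parallel to the slope and the water table at the surface, the effective normal stress on the slip plane uses the buoyant unit weight γ' = γ_sat − γ_w while the driving shear stress uses γ_sat:
FS = [c' + γ' z cos²β tanφ'] / [γ_sat z sinβ cosβ]
(For c' = 0 this reduces to FS = (γ'/γ_sat)·tanφ'/tanβ.)
γ' = 20.7 − 9.81 = 10.89 kN/m³
Numerator = 0.0 + 10.89·5.3·cos²10.5°·tan26.8° = 0.0 + 10.89·5.3·0.9668·0.5051 = 28.187 kPa
Denominator = 20.7·5.3·sin10.5°·cos10.5° = 20.7·5.3·0.1822·0.9833 = 19.658 kPa
FS = 28.187 / 19.658 = 1.434

FS = 1.43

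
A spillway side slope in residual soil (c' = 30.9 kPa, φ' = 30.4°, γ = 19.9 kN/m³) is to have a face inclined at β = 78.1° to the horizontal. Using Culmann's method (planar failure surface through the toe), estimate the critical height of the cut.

Culmann's analysis gives the critical failure plane at α_cr = (β + φ')/2 = (78.1 + 30.4)/2 = 54.2°, and the critical height
H_c = (4c'/γ) · sinβ cosφ' / [1 − cos(β − φ')]
    = (4·30.9/19.9) · sin78.1°·cos30.4° / [1 − cos(47.7°)]
    = 6.211 · 0.9785·0.8625 / [1 − 0.6730]
    = 6.211 · 0.8440 / 0.3270
    = 16.03 m

H_c = 16.03 m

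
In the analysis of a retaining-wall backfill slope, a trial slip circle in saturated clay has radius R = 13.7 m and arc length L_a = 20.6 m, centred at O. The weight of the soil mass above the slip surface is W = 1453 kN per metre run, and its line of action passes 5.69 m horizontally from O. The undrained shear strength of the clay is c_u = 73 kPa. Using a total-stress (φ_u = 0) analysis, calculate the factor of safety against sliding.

Taking moments about the centre O, the resisting moment is provided by the undrained shear strength acting along the arc:
M_R = c_u·L_a·R = 73·20.60·13.7 = 20602.1 kN·m/m
M_D = W·d = 1453·5.69 = 8267.6 kN·m/m
FS = M_R / M_D = 20602.1 / 8267.6 = 2.492

FS = 2.49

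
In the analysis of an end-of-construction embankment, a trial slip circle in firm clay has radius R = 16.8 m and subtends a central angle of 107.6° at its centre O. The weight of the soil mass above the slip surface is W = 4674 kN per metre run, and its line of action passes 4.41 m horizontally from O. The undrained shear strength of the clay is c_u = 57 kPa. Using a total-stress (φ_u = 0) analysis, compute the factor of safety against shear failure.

FS = 1.47

Taking moments about the centre O, the resisting moment is provided by the undrained shear strength acting along the arc:
Arc length L_a = R·θ = 16.8·(107.6°·π/180) = 16.8·1.8780 = 31.55 m
M_R = c_u·L_a·R = 57·31.55·16.8 = 30212.2 kN·m/m
M_D = W·d = 4674·4.41 = 20612.3 kN·m/m
FS = M_R / M_D = 30212.2 / 20612.3 = 1.466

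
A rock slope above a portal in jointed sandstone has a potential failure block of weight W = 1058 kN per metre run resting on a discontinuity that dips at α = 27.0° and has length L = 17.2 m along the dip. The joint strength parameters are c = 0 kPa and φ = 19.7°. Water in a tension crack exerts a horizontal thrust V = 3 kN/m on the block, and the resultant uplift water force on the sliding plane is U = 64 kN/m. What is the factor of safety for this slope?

FS = 0.65

Resolving the block weight along and normal to the plane and applying the Mohr–Coulomb strength on the joint:
N' = W cosα − U − V sinα = 1058·cos27.0° − 64 − 3·sin27.0° = 877.3 kN/m
Driving force T = W sinα + V cosα = 1058·sin27.0° + 3·cos27.0° = 483.0 kN/m
Resisting force R = c·L + N'·tanφ = 0·17.2 + 877.3·tan19.7° = 0.0 + 314.1 = 314.1 kN/m
FS = R / T = 314.1 / 483.0 = 0.650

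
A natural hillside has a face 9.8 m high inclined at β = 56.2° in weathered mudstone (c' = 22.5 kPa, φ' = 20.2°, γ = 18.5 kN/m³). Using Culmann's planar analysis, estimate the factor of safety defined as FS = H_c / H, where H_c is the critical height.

FS = 2.03

H_c = (4c'/γ) · sinβ cosφ' / [1 − cos(β − φ')]
    = (4·22.5/18.5) · sin56.2°·cos20.2° / [1 − cos36.0°]
    = 4.865 · 0.7799 / 0.1910 = 19.87 m
FS = H_c / H = 19.87 / 9.8 = 2.027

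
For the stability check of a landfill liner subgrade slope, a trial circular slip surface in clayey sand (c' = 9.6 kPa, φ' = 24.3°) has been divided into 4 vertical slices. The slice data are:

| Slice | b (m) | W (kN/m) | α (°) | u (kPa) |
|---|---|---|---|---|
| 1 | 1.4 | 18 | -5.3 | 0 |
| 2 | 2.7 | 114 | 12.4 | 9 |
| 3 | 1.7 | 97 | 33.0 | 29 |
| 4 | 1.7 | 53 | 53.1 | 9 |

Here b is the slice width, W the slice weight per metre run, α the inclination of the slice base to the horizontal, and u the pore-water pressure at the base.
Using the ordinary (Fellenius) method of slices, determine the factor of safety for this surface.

Ordinary method of slices: FS = Σ[c'·Δl_i + (W_i cosα_i − u_i·Δl_i)·tanφ'] / Σ W_i sinα_i, with Δl_i = b_i / cosα_i.
Slice 1: Δl = 1.4/cos(-5.3°) = 1.406 m; N'_1 = 18·cos(-5.3°) − 0·1.406 = 17.9; c'Δl = 13.50; W sinα = -1.7
Slice 2: Δl = 2.7/cos12.4° = 2.764 m; N'_2 = 114·cos12.4° − 9·2.764 = 86.5; c'Δl = 26.54; W sinα = 24.5
Slice 3: Δl = 1.7/cos33.0° = 2.027 m; N'_3 = 97·cos33.0° − 29·2.027 = 22.6; c'Δl = 19.46; W sinα = 52.8
Slice 4: Δl = 1.7/cos53.1° = 2.831 m; N'_4 = 53·cos53.1° − 9·2.831 = 6.3; c'Δl = 27.18; W sinα = 42.4
Σc'Δl = 86.7 kN/m; ΣN' = 133.3 kN/m; ΣW sinα = 118.0 kN/m
Resisting = 86.7 + 133.3·tan24.3° = 86.7 + 60.2 = 146.9 kN/m
FS = 146.9 / 118.0 = 1.244

FS = 1.24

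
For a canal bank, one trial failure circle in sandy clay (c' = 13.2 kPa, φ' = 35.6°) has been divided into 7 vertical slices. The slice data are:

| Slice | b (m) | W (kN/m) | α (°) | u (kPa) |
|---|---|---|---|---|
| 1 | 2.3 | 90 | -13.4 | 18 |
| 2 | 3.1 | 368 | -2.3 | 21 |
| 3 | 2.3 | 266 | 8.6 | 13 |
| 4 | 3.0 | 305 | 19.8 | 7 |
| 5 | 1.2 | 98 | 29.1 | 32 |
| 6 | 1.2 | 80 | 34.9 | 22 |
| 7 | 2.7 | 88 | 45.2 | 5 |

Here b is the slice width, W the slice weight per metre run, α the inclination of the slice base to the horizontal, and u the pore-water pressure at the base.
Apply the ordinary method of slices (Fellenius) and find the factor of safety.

FS = 3.50

Ordinary method of slices: FS = Σ[c'·Δl_i + (W_i cosα_i − u_i·Δl_i)·tanφ'] / Σ W_i sinα_i, with Δl_i = b_i / cosα_i.
Slice 1: Δl = 2.3/cos(-13.4°) = 2.364 m; N'_1 = 90·cos(-13.4°) − 18·2.364 = 45.0; c'Δl = 31.21; W sinα = -20.9
Slice 2: Δl = 3.1/cos(-2.3°) = 3.102 m; N'_2 = 368·cos(-2.3°) − 21·3.102 = 302.6; c'Δl = 40.95; W sinα = -14.8
Slice 3: Δl = 2.3/cos8.6° = 2.326 m; N'_3 = 266·cos8.6° − 13·2.326 = 232.8; c'Δl = 30.71; W sinα = 39.8
Slice 4: Δl = 3.0/cos19.8° = 3.189 m; N'_4 = 305·cos19.8° − 7·3.189 = 264.6; c'Δl = 42.09; W sinα = 103.3
Slice 5: Δl = 1.2/cos29.1° = 1.373 m; N'_5 = 98·cos29.1° − 32·1.373 = 41.7; c'Δl = 18.13; W sinα = 47.7
Slice 6: Δl = 1.2/cos34.9° = 1.463 m; N'_6 = 80·cos34.9° − 22·1.463 = 33.4; c'Δl = 19.31; W sinα = 45.8
Slice 7: Δl = 2.7/cos45.2° = 3.832 m; N'_7 = 88·cos45.2° − 5·3.832 = 42.8; c'Δl = 50.58; W sinα = 62.4
Σc'Δl = 233.0 kN/m; ΣN' = 962.9 kN/m; ΣW sinα = 263.3 kN/m
Resisting = 233.0 + 962.9·tan35.6° = 233.0 + 689.4 = 922.4 kN/m
FS = 922.4 / 263.3 = 3.503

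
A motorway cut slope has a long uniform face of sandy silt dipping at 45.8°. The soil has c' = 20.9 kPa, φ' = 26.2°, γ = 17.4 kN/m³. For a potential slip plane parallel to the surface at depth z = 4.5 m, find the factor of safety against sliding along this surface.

For an infinite slope with a slip plane parallel to the surface (no pore pressure): FS = [c' + γz cos²β tanφ'] / [γz sinβ cosβ].
γz = 17.4·4.5 = 78.30 kN/m²
Numerator = 20.9 + 78.30·cos²45.8°·tan26.2° = 20.9 + 78.30·0.4860·0.4921 = 39.626 kPa
Denominator = 78.30·sin45.8°·cos45.8° = 78.30·0.7169·0.6972 = 39.135 kPa
FS = 39.626 / 39.135 = 1.013

FS = 1.01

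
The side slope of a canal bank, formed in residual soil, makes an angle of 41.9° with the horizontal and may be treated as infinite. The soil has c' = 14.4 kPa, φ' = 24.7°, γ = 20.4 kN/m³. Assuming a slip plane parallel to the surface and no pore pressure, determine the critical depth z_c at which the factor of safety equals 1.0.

z_c = 2.91 m

Setting FS = 1.00 in FS = [c' + γz cos²β tanφ'] / [γz sinβ cosβ] and solving for z:
z = c' / [γ cosβ (FS·sinβ − cosβ·tanφ')]
  = 14.4 / [20.4·cos41.9°·(1.00·sin41.9° − cos41.9°·tan24.7°)]
  = 14.4 / [20.4·0.7443·(1.00·0.6678 − 0.7443·0.4599)]
  = 14.4 / 4.9422 = 2.914 m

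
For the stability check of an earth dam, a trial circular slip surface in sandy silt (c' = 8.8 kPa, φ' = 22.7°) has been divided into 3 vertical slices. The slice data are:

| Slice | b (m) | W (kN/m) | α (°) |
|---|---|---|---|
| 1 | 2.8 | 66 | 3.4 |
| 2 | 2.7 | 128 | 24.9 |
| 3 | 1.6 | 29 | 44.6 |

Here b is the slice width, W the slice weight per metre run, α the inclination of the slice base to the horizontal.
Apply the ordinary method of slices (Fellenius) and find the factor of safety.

Ordinary method of slices: FS = Σ[c'·Δl_i + (W_i cosα_i)·tanφ'] / Σ W_i sinα_i, with Δl_i = b_i / cosα_i.
Slice 1: Δl = 2.8/cos3.4° = 2.805 m; N'_1 = 66·cos3.4° = 65.9; c'Δl = 24.68; W sinα = 3.9
Slice 2: Δl = 2.7/cos24.9° = 2.977 m; N'_2 = 128·cos24.9° = 116.1; c'Δl = 26.19; W sinα = 53.9
Slice 3: Δl = 1.6/cos44.6° = 2.247 m; N'_3 = 29·cos44.6° = 20.6; c'Δl = 19.77; W sinα = 20.4
Σc'Δl = 70.7 kN/m; ΣN' = 202.6 kN/m; ΣW sinα = 78.2 kN/m
Resisting = 70.7 + 202.6·tan22.7° = 70.7 + 84.8 = 155.4 kN/m
FS = 155.4 / 78.2 = 1.988

FS = 1.99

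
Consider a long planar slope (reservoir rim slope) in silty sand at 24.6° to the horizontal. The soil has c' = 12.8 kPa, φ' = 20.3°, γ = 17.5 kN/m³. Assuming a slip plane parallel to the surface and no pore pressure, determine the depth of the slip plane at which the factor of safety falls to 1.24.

z = 4.47 m

Setting FS = 1.24 in FS = [c' + γz cos²β tanφ'] / [γz sinβ cosβ] and solving for z:
z = c' / [γ cosβ (FS·sinβ − cosβ·tanφ')]
  = 12.8 / [17.5·cos24.6°·(1.24·sin24.6° − cos24.6°·tan20.3°)]
  = 12.8 / [17.5·0.9092·(1.24·0.4163 − 0.9092·0.3699)]
  = 12.8 / 2.8617 = 4.473 m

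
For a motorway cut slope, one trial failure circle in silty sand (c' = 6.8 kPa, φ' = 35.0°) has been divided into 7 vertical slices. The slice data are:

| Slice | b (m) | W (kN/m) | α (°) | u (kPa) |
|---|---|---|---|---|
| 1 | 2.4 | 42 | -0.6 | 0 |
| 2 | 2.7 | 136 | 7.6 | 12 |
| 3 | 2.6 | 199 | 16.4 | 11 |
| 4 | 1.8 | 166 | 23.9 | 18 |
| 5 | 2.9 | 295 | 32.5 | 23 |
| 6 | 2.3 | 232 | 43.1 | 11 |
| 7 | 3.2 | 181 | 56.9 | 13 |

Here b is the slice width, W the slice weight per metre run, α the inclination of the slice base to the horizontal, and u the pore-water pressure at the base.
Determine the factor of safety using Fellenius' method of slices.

Ordinary method of slices: FS = Σ[c'·Δl_i + (W_i cosα_i − u_i·Δl_i)·tanφ'] / Σ W_i sinα_i, with Δl_i = b_i / cosα_i.
Slice 1: Δl = 2.4/cos(-0.6°) = 2.400 m; N'_1 = 42·cos(-0.6°) − 0·2.400 = 42.0; c'Δl = 16.32; W sinα = -0.4
Slice 2: Δl = 2.7/cos7.6° = 2.724 m; N'_2 = 136·cos7.6° − 12·2.724 = 102.1; c'Δl = 18.52; W sinα = 18.0
Slice 3: Δl = 2.6/cos16.4° = 2.710 m; N'_3 = 199·cos16.4° − 11·2.710 = 161.1; c'Δl = 18.43; W sinα = 56.2
Slice 4: Δl = 1.8/cos23.9° = 1.969 m; N'_4 = 166·cos23.9° − 18·1.969 = 116.3; c'Δl = 13.39; W sinα = 67.3
Slice 5: Δl = 2.9/cos32.5° = 3.438 m; N'_5 = 295·cos32.5° − 23·3.438 = 169.7; c'Δl = 23.38; W sinα = 158.5
Slice 6: Δl = 2.3/cos43.1° = 3.150 m; N'_6 = 232·cos43.1° − 11·3.150 = 134.7; c'Δl = 21.42; W sinα = 158.5
Slice 7: Δl = 3.2/cos56.9° = 5.860 m; N'_7 = 181·cos56.9° − 13·5.860 = 22.7; c'Δl = 39.85; W sinα = 151.6
Σc'Δl = 151.3 kN/m; ΣN' = 748.7 kN/m; ΣW sinα = 609.6 kN/m
Resisting = 151.3 + 748.7·tan35.0° = 151.3 + 524.2 = 675.5 kN/m
FS = 675.5 / 609.6 = 1.108

FS = 1.11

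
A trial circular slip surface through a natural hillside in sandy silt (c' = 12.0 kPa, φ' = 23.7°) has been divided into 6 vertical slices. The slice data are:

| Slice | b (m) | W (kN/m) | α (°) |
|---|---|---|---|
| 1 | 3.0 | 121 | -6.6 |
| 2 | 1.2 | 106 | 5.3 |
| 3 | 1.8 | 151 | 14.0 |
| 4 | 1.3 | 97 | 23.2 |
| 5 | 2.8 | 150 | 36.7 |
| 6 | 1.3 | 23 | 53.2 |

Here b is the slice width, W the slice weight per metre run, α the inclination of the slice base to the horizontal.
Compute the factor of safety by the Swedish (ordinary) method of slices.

Ordinary method of slices: FS = Σ[c'·Δl_i + (W_i cosα_i)·tanφ'] / Σ W_i sinα_i, with Δl_i = b_i / cosα_i.
Slice 1: Δl = 3.0/cos(-6.6°) = 3.020 m; N'_1 = 121·cos(-6.6°) = 120.2; c'Δl = 36.24; W sinα = -13.9
Slice 2: Δl = 1.2/cos5.3° = 1.205 m; N'_2 = 106·cos5.3° = 105.5; c'Δl = 14.46; W sinα = 9.8
Slice 3: Δl = 1.8/cos14.0° = 1.855 m; N'_3 = 151·cos14.0° = 146.5; c'Δl = 22.26; W sinα = 36.5
Slice 4: Δl = 1.3/cos23.2° = 1.414 m; N'_4 = 97·cos23.2° = 89.2; c'Δl = 16.97; W sinα = 38.2
Slice 5: Δl = 2.8/cos36.7° = 3.492 m; N'_5 = 150·cos36.7° = 120.3; c'Δl = 41.91; W sinα = 89.6
Slice 6: Δl = 1.3/cos53.2° = 2.170 m; N'_6 = 23·cos53.2° = 13.8; c'Δl = 26.04; W sinα = 18.4
Σc'Δl = 157.9 kN/m; ΣN' = 595.5 kN/m; ΣW sinα = 178.7 kN/m
Resisting = 157.9 + 595.5·tan23.7° = 157.9 + 261.4 = 419.3 kN/m
FS = 419.3 / 178.7 = 2.346

FS = 2.35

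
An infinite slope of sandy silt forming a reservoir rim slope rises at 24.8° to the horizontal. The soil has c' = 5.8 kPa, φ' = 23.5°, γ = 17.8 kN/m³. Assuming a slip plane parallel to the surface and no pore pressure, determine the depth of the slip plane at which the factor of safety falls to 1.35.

z = 2.09 m

Setting FS = 1.35 in FS = [c' + γz cos²β tanφ'] / [γz sinβ cosβ] and solving for z:
z = c' / [γ cosβ (FS·sinβ − cosβ·tanφ')]
  = 5.8 / [17.8·cos24.8°·(1.35·sin24.8° − cos24.8°·tan23.5°)]
  = 5.8 / [17.8·0.9078·(1.35·0.4195 − 0.9078·0.4348)]
  = 5.8 / 2.7719 = 2.092 m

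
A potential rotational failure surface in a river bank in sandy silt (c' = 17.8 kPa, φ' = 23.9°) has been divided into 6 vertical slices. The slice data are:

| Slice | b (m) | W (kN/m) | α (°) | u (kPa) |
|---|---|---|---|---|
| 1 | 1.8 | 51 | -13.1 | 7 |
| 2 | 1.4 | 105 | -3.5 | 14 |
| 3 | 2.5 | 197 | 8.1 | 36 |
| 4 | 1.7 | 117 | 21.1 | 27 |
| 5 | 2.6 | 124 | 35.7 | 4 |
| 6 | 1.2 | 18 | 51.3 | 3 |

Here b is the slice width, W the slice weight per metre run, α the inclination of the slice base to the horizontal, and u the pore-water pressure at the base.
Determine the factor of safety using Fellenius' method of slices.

FS = 2.85

Ordinary method of slices: FS = Σ[c'·Δl_i + (W_i cosα_i − u_i·Δl_i)·tanφ'] / Σ W_i sinα_i, with Δl_i = b_i / cosα_i.
Slice 1: Δl = 1.8/cos(-13.1°) = 1.848 m; N'_1 = 51·cos(-13.1°) − 7·1.848 = 36.7; c'Δl = 32.90; W sinα = -11.6
Slice 2: Δl = 1.4/cos(-3.5°) = 1.403 m; N'_2 = 105·cos(-3.5°) − 14·1.403 = 85.2; c'Δl = 24.97; W sinα = -6.4
Slice 3: Δl = 2.5/cos8.1° = 2.525 m; N'_3 = 197·cos8.1° − 36·2.525 = 104.1; c'Δl = 44.95; W sinα = 27.8
Slice 4: Δl = 1.7/cos21.1° = 1.822 m; N'_4 = 117·cos21.1° − 27·1.822 = 60.0; c'Δl = 32.43; W sinα = 42.1
Slice 5: Δl = 2.6/cos35.7° = 3.202 m; N'_5 = 124·cos35.7° − 4·3.202 = 87.9; c'Δl = 56.99; W sinα = 72.4
Slice 6: Δl = 1.2/cos51.3° = 1.919 m; N'_6 = 18·cos51.3° − 3·1.919 = 5.5; c'Δl = 34.16; W sinα = 14.0
Σc'Δl = 226.4 kN/m; ΣN' = 379.4 kN/m; ΣW sinα = 138.3 kN/m
Resisting = 226.4 + 379.4·tan23.9° = 226.4 + 168.1 = 394.5 kN/m
FS = 394.5 / 138.3 = 2.852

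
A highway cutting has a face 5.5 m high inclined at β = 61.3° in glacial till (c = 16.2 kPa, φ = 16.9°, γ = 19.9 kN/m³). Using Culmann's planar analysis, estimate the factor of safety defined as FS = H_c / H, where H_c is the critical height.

FS = 1.74

H_c = (4c/γ) · sinβ cosφ / [1 − cos(β − φ)]
    = (4·16.2/19.9) · sin61.3°·cos16.9° / [1 − cos44.4°]
    = 3.256 · 0.8393 / 0.2855 = 9.57 m
FS = H_c / H = 9.57 / 5.5 = 1.740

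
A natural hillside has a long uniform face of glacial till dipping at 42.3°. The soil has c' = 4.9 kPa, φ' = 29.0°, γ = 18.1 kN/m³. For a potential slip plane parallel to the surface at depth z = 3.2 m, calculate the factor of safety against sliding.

FS = 0.78

For an infinite slope with a slip plane parallel to the surface (no pore pressure): FS = [c' + γz cos²β tanφ'] / [γz sinβ cosβ].
γz = 18.1·3.2 = 57.92 kN/m²
Numerator = 4.9 + 57.92·cos²42.3°·tan29.0° = 4.9 + 57.92·0.5471·0.5543 = 22.463 kPa
Denominator = 57.92·sin42.3°·cos42.3° = 57.92·0.6730·0.7396 = 28.831 kPa
FS = 22.463 / 28.831 = 0.779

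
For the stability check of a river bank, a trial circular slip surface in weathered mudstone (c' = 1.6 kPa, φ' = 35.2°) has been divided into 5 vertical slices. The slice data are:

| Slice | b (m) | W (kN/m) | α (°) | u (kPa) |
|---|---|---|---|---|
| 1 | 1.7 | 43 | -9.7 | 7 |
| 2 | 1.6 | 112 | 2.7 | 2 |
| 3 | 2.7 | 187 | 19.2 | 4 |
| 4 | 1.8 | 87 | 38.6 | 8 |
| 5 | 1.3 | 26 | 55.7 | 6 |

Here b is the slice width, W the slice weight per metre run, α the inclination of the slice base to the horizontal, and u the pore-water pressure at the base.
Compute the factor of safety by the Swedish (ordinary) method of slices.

Ordinary method of slices: FS = Σ[c'·Δl_i + (W_i cosα_i − u_i·Δl_i)·tanφ'] / Σ W_i sinα_i, with Δl_i = b_i / cosα_i.
Slice 1: Δl = 1.7/cos(-9.7°) = 1.725 m; N'_1 = 43·cos(-9.7°) − 7·1.725 = 30.3; c'Δl = 2.76; W sinα = -7.2
Slice 2: Δl = 1.6/cos2.7° = 1.602 m; N'_2 = 112·cos2.7° − 2·1.602 = 108.7; c'Δl = 2.56; W sinα = 5.3
Slice 3: Δl = 2.7/cos19.2° = 2.859 m; N'_3 = 187·cos19.2° − 4·2.859 = 165.2; c'Δl = 4.57; W sinα = 61.5
Slice 4: Δl = 1.8/cos38.6° = 2.303 m; N'_4 = 87·cos38.6° − 8·2.303 = 49.6; c'Δl = 3.69; W sinα = 54.3
Slice 5: Δl = 1.3/cos55.7° = 2.307 m; N'_5 = 26·cos55.7° − 6·2.307 = 0.8; c'Δl = 3.69; W sinα = 21.5
Σc'Δl = 17.3 kN/m; ΣN' = 354.5 kN/m; ΣW sinα = 135.3 kN/m
Resisting = 17.3 + 354.5·tan35.2° = 17.3 + 250.1 = 267.4 kN/m
FS = 267.4 / 135.3 = 1.976

FS = 1.98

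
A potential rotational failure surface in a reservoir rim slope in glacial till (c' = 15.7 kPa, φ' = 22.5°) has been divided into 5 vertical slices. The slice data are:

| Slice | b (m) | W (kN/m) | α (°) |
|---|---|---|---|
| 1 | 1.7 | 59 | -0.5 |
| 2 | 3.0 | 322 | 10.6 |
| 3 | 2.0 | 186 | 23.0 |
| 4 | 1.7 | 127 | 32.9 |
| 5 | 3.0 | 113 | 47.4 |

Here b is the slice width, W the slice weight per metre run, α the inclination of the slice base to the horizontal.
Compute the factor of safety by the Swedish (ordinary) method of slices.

Ordinary method of slices: FS = Σ[c'·Δl_i + (W_i cosα_i)·tanφ'] / Σ W_i sinα_i, with Δl_i = b_i / cosα_i.
Slice 1: Δl = 1.7/cos(-0.5°) = 1.700 m; N'_1 = 59·cos(-0.5°) = 59.0; c'Δl = 26.69; W sinα = -0.5
Slice 2: Δl = 3.0/cos10.6° = 3.052 m; N'_2 = 322·cos10.6° = 316.5; c'Δl = 47.92; W sinα = 59.2
Slice 3: Δl = 2.0/cos23.0° = 2.173 m; N'_3 = 186·cos23.0° = 171.2; c'Δl = 34.11; W sinα = 72.7
Slice 4: Δl = 1.7/cos32.9° = 2.025 m; N'_4 = 127·cos32.9° = 106.6; c'Δl = 31.79; W sinα = 69.0
Slice 5: Δl = 3.0/cos47.4° = 4.432 m; N'_5 = 113·cos47.4° = 76.5; c'Δl = 69.58; W sinα = 83.2
Σc'Δl = 210.1 kN/m; ΣN' = 729.8 kN/m; ΣW sinα = 283.6 kN/m
Resisting = 210.1 + 729.8·tan22.5° = 210.1 + 302.3 = 512.4 kN/m
FS = 512.4 / 283.6 = 1.807

FS = 1.81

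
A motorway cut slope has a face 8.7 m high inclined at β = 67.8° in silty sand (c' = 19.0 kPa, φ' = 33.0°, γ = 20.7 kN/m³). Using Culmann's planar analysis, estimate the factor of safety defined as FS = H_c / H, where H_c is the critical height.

FS = 1.83

H_c = (4c'/γ) · sinβ cosφ' / [1 − cos(β − φ')]
    = (4·19.0/20.7) · sin67.8°·cos33.0° / [1 − cos34.8°]
    = 3.671 · 0.7765 / 0.1789 = 15.94 m
FS = H_c / H = 15.94 / 8.7 = 1.832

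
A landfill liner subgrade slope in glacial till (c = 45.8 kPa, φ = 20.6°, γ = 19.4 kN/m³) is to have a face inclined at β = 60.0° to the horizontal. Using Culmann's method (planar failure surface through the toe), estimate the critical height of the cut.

Culmann's analysis gives the critical failure plane at α_cr = (β + φ)/2 = (60.0 + 20.6)/2 = 40.3°, and the critical height
H_c = (4c/γ) · sinβ cosφ / [1 − cos(β − φ)]
    = (4·45.8/19.4) · sin60.0°·cos20.6° / [1 − cos(39.4°)]
    = 9.443 · 0.8660·0.9361 / [1 − 0.7727]
    = 9.443 · 0.8107 / 0.2273
    = 33.68 m

H_c = 33.68 m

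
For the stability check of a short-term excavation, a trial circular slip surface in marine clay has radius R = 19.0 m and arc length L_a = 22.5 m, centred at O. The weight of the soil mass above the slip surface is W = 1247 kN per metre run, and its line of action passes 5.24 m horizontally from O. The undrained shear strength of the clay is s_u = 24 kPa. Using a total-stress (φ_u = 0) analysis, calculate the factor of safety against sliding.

Taking moments about the centre O, the resisting moment is provided by the undrained shear strength acting along the arc:
M_R = s_u·L_a·R = 24·22.50·19.0 = 10260.0 kN·m/m
M_D = W·d = 1247·5.24 = 6534.3 kN·m/m
FS = M_R / M_D = 10260.0 / 6534.3 = 1.570

FS = 1.57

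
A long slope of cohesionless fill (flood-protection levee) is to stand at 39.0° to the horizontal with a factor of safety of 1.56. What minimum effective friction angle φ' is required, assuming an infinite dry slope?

FS = tanφ'/tanβ ⇒ tanφ' = FS · tanβ = 1.56 · tan39.0° = 1.2633
φ' = arctan(1.2633) = 51.63°

φ' = 51.6°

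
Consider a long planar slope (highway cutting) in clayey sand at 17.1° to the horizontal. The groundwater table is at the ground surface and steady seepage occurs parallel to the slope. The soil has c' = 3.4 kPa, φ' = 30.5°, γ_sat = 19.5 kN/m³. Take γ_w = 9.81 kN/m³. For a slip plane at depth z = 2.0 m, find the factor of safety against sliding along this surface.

With seepage parallel to the slope and the water table at the surface, the effective normal stress on the slip plane uses the buoyant unit weight γ' = γ_sat − γ_w while the driving shear stress uses γ_sat:
FS = [c' + γ' z cos²β tanφ'] / [γ_sat z sinβ cosβ]
γ' = 19.5 − 9.81 = 9.69 kN/m³
Numerator = 3.4 + 9.69·2.0·cos²17.1°·tan30.5° = 3.4 + 9.69·2.0·0.9135·0.5890 = 13.829 kPa
Denominator = 19.5·2.0·sin17.1°·cos17.1° = 19.5·2.0·0.2940·0.9558 = 10.961 kPa
FS = 13.829 / 10.961 = 1.262

FS = 1.26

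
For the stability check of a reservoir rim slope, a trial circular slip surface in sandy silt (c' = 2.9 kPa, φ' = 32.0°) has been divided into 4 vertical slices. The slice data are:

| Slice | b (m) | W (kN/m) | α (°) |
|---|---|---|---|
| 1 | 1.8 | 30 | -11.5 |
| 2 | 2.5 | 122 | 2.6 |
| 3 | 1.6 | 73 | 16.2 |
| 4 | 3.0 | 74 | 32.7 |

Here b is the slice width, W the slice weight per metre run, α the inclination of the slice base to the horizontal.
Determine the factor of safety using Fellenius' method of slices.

Ordinary method of slices: FS = Σ[c'·Δl_i + (W_i cosα_i)·tanφ'] / Σ W_i sinα_i, with Δl_i = b_i / cosα_i.
Slice 1: Δl = 1.8/cos(-11.5°) = 1.837 m; N'_1 = 30·cos(-11.5°) = 29.4; c'Δl = 5.33; W sinα = -6.0
Slice 2: Δl = 2.5/cos2.6° = 2.503 m; N'_2 = 122·cos2.6° = 121.9; c'Δl = 7.26; W sinα = 5.5
Slice 3: Δl = 1.6/cos16.2° = 1.666 m; N'_3 = 73·cos16.2° = 70.1; c'Δl = 4.83; W sinα = 20.4
Slice 4: Δl = 3.0/cos32.7° = 3.565 m; N'_4 = 74·cos32.7° = 62.3; c'Δl = 10.34; W sinα = 40.0
Σc'Δl = 27.8 kN/m; ΣN' = 283.6 kN/m; ΣW sinα = 59.9 kN/m
Resisting = 27.8 + 283.6·tan32.0° = 27.8 + 177.2 = 205.0 kN/m
FS = 205.0 / 59.9 = 3.422

FS = 3.42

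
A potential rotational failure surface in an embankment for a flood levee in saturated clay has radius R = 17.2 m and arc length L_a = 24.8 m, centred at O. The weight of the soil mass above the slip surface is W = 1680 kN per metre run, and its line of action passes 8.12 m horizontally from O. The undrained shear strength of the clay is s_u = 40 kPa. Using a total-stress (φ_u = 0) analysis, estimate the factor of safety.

FS = 1.25

Taking moments about the centre O, the resisting moment is provided by the undrained shear strength acting along the arc:
M_R = s_u·L_a·R = 40·24.80·17.2 = 17062.4 kN·m/m
M_D = W·d = 1680·8.12 = 13641.6 kN·m/m
FS = M_R / M_D = 17062.4 / 13641.6 = 1.251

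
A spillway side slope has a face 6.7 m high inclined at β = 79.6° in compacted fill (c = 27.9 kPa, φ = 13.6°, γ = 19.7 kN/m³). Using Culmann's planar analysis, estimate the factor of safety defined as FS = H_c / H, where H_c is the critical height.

FS = 1.36

H_c = (4c/γ) · sinβ cosφ / [1 − cos(β − φ)]
    = (4·27.9/19.7) · sin79.6°·cos13.6° / [1 − cos66.0°]
    = 5.665 · 0.9560 / 0.5933 = 9.13 m
FS = H_c / H = 9.13 / 6.7 = 1.362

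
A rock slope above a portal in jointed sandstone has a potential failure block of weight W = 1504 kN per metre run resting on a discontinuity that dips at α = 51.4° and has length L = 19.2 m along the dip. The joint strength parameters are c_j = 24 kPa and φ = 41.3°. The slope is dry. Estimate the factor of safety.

Resolving the block weight along and normal to the plane and applying the Mohr–Coulomb strength on the joint:
N' = W cosα = 1504·cos51.4° = 938.3 kN/m
Driving force T = W sinα = 1504·sin51.4° = 1175.4 kN/m
Resisting force R = c_j·L + N'·tanφ = 24·19.2 + 938.3·tan41.3° = 460.8 + 824.3 = 1285.1 kN/m
FS = R / T = 1285.1 / 1175.4 = 1.093

FS = 1.09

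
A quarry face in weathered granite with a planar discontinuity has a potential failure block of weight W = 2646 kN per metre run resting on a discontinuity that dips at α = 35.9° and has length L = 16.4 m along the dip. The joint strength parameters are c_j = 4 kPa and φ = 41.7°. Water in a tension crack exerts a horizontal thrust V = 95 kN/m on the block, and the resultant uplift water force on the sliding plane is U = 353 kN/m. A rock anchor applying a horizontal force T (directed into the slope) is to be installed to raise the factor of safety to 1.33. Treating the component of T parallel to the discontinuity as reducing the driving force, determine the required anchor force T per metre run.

Resolving forces along and normal to the sliding plane, with the horizontal anchor force T adding T·sinα to the effective normal force and T·cosα acting up the plane against the driving force:
FS = [c_jL + (W cosα − U − V sinα + T sinα) tanφ] / [W sinα + V cosα − T cosα]
Without the anchor: N' = 1734.7 kN/m, driving T_d = 1628.5 kN/m, resisting R = 4·16.4 + 1734.7·tan41.7° = 1611.1 kN/m, FS = 0.99.
Setting FS = 1.33 and solving for T:
1.33·(1628.5 − T cos35.9°) = 1611.1 + T sin35.9°·tan41.7°
T·(sin35.9°·tan41.7° + 1.33·cos35.9°) = 1.33·1628.5 − 1611.1
T·(0.5864·0.8910 + 1.33·0.8100) = 2165.9 − 1611.1 = 554.8
T·1.5998 = 554.8
T = 346.8 kN/m

T = 347 kN/m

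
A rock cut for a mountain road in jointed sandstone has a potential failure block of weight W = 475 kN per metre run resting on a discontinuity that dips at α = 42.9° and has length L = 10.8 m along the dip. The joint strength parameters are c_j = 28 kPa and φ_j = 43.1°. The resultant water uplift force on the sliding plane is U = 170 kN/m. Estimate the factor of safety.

Resolving the block weight along and normal to the plane and applying the Mohr–Coulomb strength on the joint:
N' = W cosα − U = 475·cos42.9° − 170 = 178.0 kN/m
Driving force T = W sinα = 475·sin42.9° = 323.3 kN/m
Resisting force R = c_j·L + N'·tanφ_j = 28·10.8 + 178.0·tan43.1° = 302.4 + 166.5 = 468.9 kN/m
FS = R / T = 468.9 / 323.3 = 1.450

FS = 1.45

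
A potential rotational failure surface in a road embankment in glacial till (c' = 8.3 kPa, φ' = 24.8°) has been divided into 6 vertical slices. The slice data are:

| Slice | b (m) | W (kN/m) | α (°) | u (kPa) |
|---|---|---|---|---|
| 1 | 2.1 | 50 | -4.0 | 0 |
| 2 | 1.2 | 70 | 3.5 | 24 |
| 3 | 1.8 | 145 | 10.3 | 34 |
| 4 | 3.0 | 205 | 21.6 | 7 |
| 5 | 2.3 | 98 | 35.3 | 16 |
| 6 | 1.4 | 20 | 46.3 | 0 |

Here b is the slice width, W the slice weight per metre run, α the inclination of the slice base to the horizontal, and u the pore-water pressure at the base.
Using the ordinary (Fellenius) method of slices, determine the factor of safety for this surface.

Ordinary method of slices: FS = Σ[c'·Δl_i + (W_i cosα_i − u_i·Δl_i)·tanφ'] / Σ W_i sinα_i, with Δl_i = b_i / cosα_i.
Slice 1: Δl = 2.1/cos(-4.0°) = 2.105 m; N'_1 = 50·cos(-4.0°) − 0·2.105 = 49.9; c'Δl = 17.47; W sinα = -3.5
Slice 2: Δl = 1.2/cos3.5° = 1.202 m; N'_2 = 70·cos3.5° − 24·1.202 = 41.0; c'Δl = 9.98; W sinα = 4.3
Slice 3: Δl = 1.8/cos10.3° = 1.829 m; N'_3 = 145·cos10.3° − 34·1.829 = 80.5; c'Δl = 15.18; W sinα = 25.9
Slice 4: Δl = 3.0/cos21.6° = 3.227 m; N'_4 = 205·cos21.6° − 7·3.227 = 168.0; c'Δl = 26.78; W sinα = 75.5
Slice 5: Δl = 2.3/cos35.3° = 2.818 m; N'_5 = 98·cos35.3° − 16·2.818 = 34.9; c'Δl = 23.39; W sinα = 56.6
Slice 6: Δl = 1.4/cos46.3° = 2.026 m; N'_6 = 20·cos46.3° − 0·2.026 = 13.8; c'Δl = 16.82; W sinα = 14.5
Σc'Δl = 109.6 kN/m; ΣN' = 388.1 kN/m; ΣW sinα = 173.3 kN/m
Resisting = 109.6 + 388.1·tan24.8° = 109.6 + 179.3 = 288.9 kN/m
FS = 288.9 / 173.3 = 1.668

FS = 1.67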